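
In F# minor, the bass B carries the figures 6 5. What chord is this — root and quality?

The figures 6 5 indicate a seventh chord in first inversion.
In first inversion the root lies a sixth above the bass: a sixth above B in F# minor is G#.
The chord tones are B, D, F#, G#, giving G# half-diminished seventh.

G# half-diminished seventh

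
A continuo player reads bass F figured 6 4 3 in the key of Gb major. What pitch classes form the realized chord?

F, Ab, Bb, Db

A third above F in this key is Ab.
A fourth above F in this key is Bb.
A sixth above F in this key is Db.
Together with the bass F, this spells Bb minor seventh in second inversion.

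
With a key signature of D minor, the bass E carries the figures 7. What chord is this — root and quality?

E half-diminished seventh

The figures 7 indicate a seventh chord in root position.
In root position the bass is the root, so the root is E.
The chord tones are E, G, Bb, D, giving E half-diminished seventh.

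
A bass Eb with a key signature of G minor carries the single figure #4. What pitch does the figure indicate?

A#

Counting 3 letter steps above Eb lands on A; in G minor, that letter is A.
The #4 figure raises it a semitone, giving A#.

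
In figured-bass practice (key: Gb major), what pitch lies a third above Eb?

Counting 2 letter steps above Eb lands on G; in Gb major, that letter is Gb.

Gb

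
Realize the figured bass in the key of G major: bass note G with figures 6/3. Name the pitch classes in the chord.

A third above G in this key is B.
A sixth above G in this key is E.
Together with the bass G, this spells E minor in first inversion.

G, B, E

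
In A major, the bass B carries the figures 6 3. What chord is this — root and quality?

G# diminished

The figures 6 3 indicate a triad in first inversion.
In first inversion the root lies a sixth above the bass: a sixth above B in A major is G#.
The chord tones are B, D, G#, giving G# diminished.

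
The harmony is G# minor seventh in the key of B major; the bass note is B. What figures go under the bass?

B is the third of G# minor seventh, so the chord is in first inversion.
A seventh chord in first inversion is figured 6/5/3, conventionally abbreviated 6/5.

6/5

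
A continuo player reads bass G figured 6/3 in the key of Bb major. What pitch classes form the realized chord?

G, Bb, Eb

A third above G in this key is Bb.
A sixth above G in this key is Eb.
Together with the bass G, this spells Eb major in first inversion.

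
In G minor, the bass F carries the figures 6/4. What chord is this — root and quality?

Bb major

The figures 6/4 indicate a triad in second inversion.
In second inversion the root lies a fourth above the bass: a fourth above F in G minor is Bb.
The chord tones are F, Bb, D, giving Bb major.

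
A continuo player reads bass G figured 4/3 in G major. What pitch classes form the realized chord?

The written figures 4/3 are shorthand for 6/4/3: the 6 is implied.
A third above G in this key is B.
A fourth above G in this key is C.
A sixth above G in this key is E.
Together with the bass G, this spells C major seventh in second inversion.

G, B, C, E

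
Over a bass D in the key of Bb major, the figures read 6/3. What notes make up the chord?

D, F, Bb

A third above D in this key is F.
A sixth above D in this key is Bb.
Together with the bass D, this spells Bb major in first inversion.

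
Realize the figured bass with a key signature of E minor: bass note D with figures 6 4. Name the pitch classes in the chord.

D, G, B

A fourth above D in this key is G.
A sixth above D in this key is B.
Together with the bass D, this spells G major in second inversion.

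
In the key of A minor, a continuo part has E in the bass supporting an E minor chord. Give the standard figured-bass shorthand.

no figures

E is the root of E minor, so the chord is in root position.
A triad in root position is figured 5/3, conventionally abbreviated (no figures — root-position triad).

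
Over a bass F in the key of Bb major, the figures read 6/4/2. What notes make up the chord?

A second above F in this key is G.
A fourth above F in this key is Bb.
A sixth above F in this key is D.
Together with the bass F, this spells G minor seventh in third inversion.

F, G, Bb, D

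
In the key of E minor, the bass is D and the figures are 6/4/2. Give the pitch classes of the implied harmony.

D, E, G, B

A second above D in this key is E.
A fourth above D in this key is G.
A sixth above D in this key is B.
Together with the bass D, this spells E minor seventh in third inversion.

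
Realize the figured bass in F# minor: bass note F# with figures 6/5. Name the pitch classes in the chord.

F#, A, C#, D

The written figures 6/5 are shorthand for 6/5/3: the 3 is implied.
A third above F# in this key is A.
A fifth above F# in this key is C#.
A sixth above F# in this key is D.
Together with the bass F#, this spells D major seventh in first inversion.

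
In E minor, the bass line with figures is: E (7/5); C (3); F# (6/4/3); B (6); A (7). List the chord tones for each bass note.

E, G, B, D | C, E, G | F#, A, B, D | B, D, G | A, C, E, G

E (7/5/3): E, G, B, D.
C (5/3): C, E, G.
F# (6/4/3): F#, A, B, D.
B (6/3): B, D, G.
A (7/5/3): A, C, E, G.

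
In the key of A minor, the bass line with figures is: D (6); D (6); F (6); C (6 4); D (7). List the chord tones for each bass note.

D, F, B | D, F, B | F, A, D | C, F, A | D, F, A, C

D (6/3): D, F, B.
D (6/3): D, F, B.
F (6/3): F, A, D.
C (6/4): C, F, A.
D (7/5/3): D, F, A, C.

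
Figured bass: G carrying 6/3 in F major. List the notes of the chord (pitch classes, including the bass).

A third above G in this key is Bb.
A sixth above G in this key is E.
Together with the bass G, this spells E diminished in first inversion.

G, Bb, E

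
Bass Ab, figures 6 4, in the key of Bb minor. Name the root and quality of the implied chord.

Db major

The figures 6 4 indicate a triad in second inversion.
In second inversion the root lies a fourth above the bass: a fourth above Ab in Bb minor is Db.
The chord tones are Ab, Db, F, giving Db major.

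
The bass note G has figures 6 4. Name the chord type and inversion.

Intervals of 6/4 above the bass form a triad; the bass is the fifth, so this is second inversion.

triad, second inversion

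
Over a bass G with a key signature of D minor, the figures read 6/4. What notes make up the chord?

G, C, E

A fourth above G in this key is C.
A sixth above G in this key is E.
Together with the bass G, this spells C major in second inversion.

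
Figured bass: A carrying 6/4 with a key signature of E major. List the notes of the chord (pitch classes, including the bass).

A fourth above A in this key is D#.
A sixth above A in this key is F#.
Together with the bass A, this spells D# diminished in second inversion.

A, D#, F#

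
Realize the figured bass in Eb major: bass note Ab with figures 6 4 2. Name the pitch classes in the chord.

Ab, Bb, D, F

A second above Ab in this key is Bb.
A fourth above Ab in this key is D.
A sixth above Ab in this key is F.
Together with the bass Ab, this spells Bb dominant seventh in third inversion.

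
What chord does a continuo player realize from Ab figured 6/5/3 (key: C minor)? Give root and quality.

The figures 6/5/3 indicate a seventh chord in first inversion.
In first inversion the root lies a sixth above the bass: a sixth above Ab in C minor is F.
The chord tones are Ab, C, Eb, F, giving F minor seventh.

F minor seventh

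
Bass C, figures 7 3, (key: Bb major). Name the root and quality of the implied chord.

The figures 7 3 indicate a seventh chord in root position.
In root position the bass is the root, so the root is C.
The chord tones are C, Eb, G, Bb, giving C minor seventh.

C minor seventh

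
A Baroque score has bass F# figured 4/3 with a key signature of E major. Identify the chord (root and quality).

B dominant seventh

The figures 4/3 indicate a seventh chord in second inversion.
In second inversion the root lies a fourth above the bass: a fourth above F# in E major is B.
The chord tones are F#, A, B, D#, giving B dominant seventh.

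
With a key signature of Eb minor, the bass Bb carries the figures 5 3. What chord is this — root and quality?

Bb minor

The figures 5 3 indicate a triad in root position.
In root position the bass is the root, so the root is Bb.
The chord tones are Bb, Db, F, giving Bb minor.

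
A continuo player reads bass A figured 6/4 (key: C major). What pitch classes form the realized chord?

A fourth above A in this key is D.
A sixth above A in this key is F.
Together with the bass A, this spells D minor in second inversion.

A, D, F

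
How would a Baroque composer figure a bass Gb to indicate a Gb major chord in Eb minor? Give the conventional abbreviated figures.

no figures

Gb is the root of Gb major, so the chord is in root position.
A triad in root position is figured 5/3, conventionally abbreviated (no figures — root-position triad).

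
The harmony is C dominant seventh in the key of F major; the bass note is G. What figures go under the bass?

G is the fifth of C dominant seventh, so the chord is in second inversion.
A seventh chord in second inversion is figured 6/4/3, conventionally abbreviated 4/3.

4/3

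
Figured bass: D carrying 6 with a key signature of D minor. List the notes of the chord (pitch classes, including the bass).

D, F, Bb

The written figures 6 are shorthand for 6/3: the 3 is implied.
A third above D in this key is F.
A sixth above D in this key is Bb.
Together with the bass D, this spells Bb major in first inversion.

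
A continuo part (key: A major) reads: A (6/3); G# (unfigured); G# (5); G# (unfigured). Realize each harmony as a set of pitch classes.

A (6/3): A, C#, F#.
G# (5/3): G#, B, D.
G# (5/3): G#, B, D.
G# (5/3): G#, B, D.

A, C#, F# | G#, B, D | G#, B, D | G#, B, D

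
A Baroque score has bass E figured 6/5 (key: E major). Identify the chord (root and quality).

C# minor seventh

The figures 6/5 indicate a seventh chord in first inversion.
In first inversion the root lies a sixth above the bass: a sixth above E in E major is C#.
The chord tones are E, G#, B, C#, giving C# minor seventh.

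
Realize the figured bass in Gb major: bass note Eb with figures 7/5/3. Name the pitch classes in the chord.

A third above Eb in this key is Gb.
A fifth above Eb in this key is Bb.
A seventh above Eb in this key is Db.
Together with the bass Eb, this spells Eb minor seventh in root position.

Eb, Gb, Bb, Db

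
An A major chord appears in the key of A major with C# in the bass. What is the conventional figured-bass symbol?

6

C# is the third of A major, so the chord is in first inversion.
A triad in first inversion is figured 6/3, conventionally abbreviated 6.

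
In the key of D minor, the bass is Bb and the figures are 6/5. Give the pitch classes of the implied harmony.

The written figures 6/5 are shorthand for 6/5/3: the 3 is implied.
A third above Bb in this key is D.
A fifth above Bb in this key is F.
A sixth above Bb in this key is G.
Together with the bass Bb, this spells G minor seventh in first inversion.

Bb, D, F, G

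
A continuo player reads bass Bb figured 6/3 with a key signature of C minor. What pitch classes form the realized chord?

A third above Bb in this key is D.
A sixth above Bb in this key is G.
Together with the bass Bb, this spells G minor in first inversion.

Bb, D, G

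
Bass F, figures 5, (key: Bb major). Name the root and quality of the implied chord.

F major

The figures 5 indicate a triad in root position.
In root position the bass is the root, so the root is F.
The chord tones are F, A, C, giving F major.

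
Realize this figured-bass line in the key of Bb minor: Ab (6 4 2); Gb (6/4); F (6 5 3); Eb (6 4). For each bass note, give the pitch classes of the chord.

Ab, Bb, Db, F | Gb, C, Eb | F, Ab, C, Db | Eb, Ab, C

Ab (6/4/2): Ab, Bb, Db, F.
Gb (6/4): Gb, C, Eb.
F (6/5/3): F, Ab, C, Db.
Eb (6/4): Eb, Ab, C.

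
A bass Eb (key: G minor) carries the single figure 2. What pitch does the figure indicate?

Counting 1 letter step above Eb lands on F; in G minor, that letter is F.

F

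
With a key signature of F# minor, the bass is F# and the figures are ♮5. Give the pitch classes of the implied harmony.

The written figures ♮5 are shorthand for 5/3: the 3 is implied.
A third above F# in this key is A.
A fifth above F# in this key is C#, made natural (C) by the ♮ figure.
Together with the bass F#, this spells F# diminished in root position.

F#, A, C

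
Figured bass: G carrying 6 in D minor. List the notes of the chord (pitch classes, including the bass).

The written figures 6 are shorthand for 6/3: the 3 is implied.
A third above G in this key is Bb.
A sixth above G in this key is E.
Together with the bass G, this spells E diminished in first inversion.

G, Bb, E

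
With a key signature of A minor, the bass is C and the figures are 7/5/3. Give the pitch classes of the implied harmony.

A third above C in this key is E.
A fifth above C in this key is G.
A seventh above C in this key is B.
Together with the bass C, this spells C major seventh in root position.

C, E, G, B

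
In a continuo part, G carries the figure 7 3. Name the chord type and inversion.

7 3 is shorthand for 7/5/3.
Intervals of 7/5/3 above the bass form a seventh chord; the bass is the root, so this is root position.

seventh chord, root position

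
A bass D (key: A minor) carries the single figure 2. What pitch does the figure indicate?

E

Counting 1 letter step above D lands on E; in A minor, that letter is E.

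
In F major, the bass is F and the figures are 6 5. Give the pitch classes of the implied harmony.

The written figures 6 5 are shorthand for 6/5/3: the 3 is implied.
A third above F in this key is A.
A fifth above F in this key is C.
A sixth above F in this key is D.
Together with the bass F, this spells D minor seventh in first inversion.

F, A, C, D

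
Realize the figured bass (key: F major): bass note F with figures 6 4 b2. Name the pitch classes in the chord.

F, Gb, Bb, D

A second above F in this key is G, lowered to Gb by the flat.
A fourth above F in this key is Bb.
A sixth above F in this key is D.
Together with the bass F, this spells Gb augmented major seventh in third inversion.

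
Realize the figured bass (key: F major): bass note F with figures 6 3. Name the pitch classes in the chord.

A third above F in this key is A.
A sixth above F in this key is D.
Together with the bass F, this spells D minor in first inversion.

F, A, D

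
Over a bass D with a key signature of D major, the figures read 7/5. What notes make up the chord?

D, F#, A, C#

The written figures 7/5 are shorthand for 7/5/3: the 3 is implied.
A third above D in this key is F#.
A fifth above D in this key is A.
A seventh above D in this key is C#.
Together with the bass D, this spells D major seventh in root position.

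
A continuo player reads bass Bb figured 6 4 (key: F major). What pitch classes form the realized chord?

A fourth above Bb in this key is E.
A sixth above Bb in this key is G.
Together with the bass Bb, this spells E diminished in second inversion.

Bb, E, G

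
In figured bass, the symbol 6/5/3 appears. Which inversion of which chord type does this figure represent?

seventh chord, first inversion

Intervals of 6/5/3 above the bass form a seventh chord; the bass is the third, so this is first inversion.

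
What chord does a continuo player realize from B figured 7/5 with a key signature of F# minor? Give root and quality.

The figures 7/5 indicate a seventh chord in root position.
In root position the bass is the root, so the root is B.
The chord tones are B, D, F#, A, giving B minor seventh.

B minor seventh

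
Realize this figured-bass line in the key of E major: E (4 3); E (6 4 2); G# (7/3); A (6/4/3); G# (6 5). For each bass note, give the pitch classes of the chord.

E, G#, A, C# | E, F#, A, C# | G#, B, D#, F# | A, C#, D#, F# | G#, B, D#, E

E (6/4/3): E, G#, A, C#.
E (6/4/2): E, F#, A, C#.
G# (7/5/3): G#, B, D#, F#.
A (6/4/3): A, C#, D#, F#.
G# (6/5/3): G#, B, D#, E.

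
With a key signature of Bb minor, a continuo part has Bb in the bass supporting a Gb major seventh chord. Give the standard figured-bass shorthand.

Bb is the third of Gb major seventh, so the chord is in first inversion.
A seventh chord in first inversion is figured 6/5/3, conventionally abbreviated 6/5.

6/5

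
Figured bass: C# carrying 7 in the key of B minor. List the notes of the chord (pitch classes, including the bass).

The written figures 7 are shorthand for 7/5/3: the 5/3 are implied.
A third above C# in this key is E.
A fifth above C# in this key is G.
A seventh above C# in this key is B.
Together with the bass C#, this spells C# half-diminished seventh in root position.

C#, E, G, B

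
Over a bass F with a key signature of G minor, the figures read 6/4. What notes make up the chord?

A fourth above F in this key is Bb.
A sixth above F in this key is D.
Together with the bass F, this spells Bb major in second inversion.

F, Bb, D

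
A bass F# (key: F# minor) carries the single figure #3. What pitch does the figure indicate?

A#

Counting 2 letter steps above F# lands on A; in F# minor, that letter is A.
The #3 figure raises it a semitone, giving A#.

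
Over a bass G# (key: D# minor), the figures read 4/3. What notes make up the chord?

The written figures 4/3 are shorthand for 6/4/3: the 6 is implied.
A third above G# in this key is B.
A fourth above G# in this key is C#.
A sixth above G# in this key is E#.
Together with the bass G#, this spells C# dominant seventh in second inversion.

G#, B, C#, E#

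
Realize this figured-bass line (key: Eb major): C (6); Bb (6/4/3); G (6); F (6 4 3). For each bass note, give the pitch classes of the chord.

C, Eb, Ab | Bb, D, Eb, G | G, Bb, Eb | F, Ab, Bb, D

C (6/3): C, Eb, Ab.
Bb (6/4/3): Bb, D, Eb, G.
G (6/3): G, Bb, Eb.
F (6/4/3): F, Ab, Bb, D.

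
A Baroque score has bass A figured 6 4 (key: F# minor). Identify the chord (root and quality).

D major

The figures 6 4 indicate a triad in second inversion.
In second inversion the root lies a fourth above the bass: a fourth above A in F# minor is D.
The chord tones are A, D, F#, giving D major.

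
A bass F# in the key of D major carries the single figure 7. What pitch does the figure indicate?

E

Counting 6 letter steps above F# lands on E; in D major, that letter is E.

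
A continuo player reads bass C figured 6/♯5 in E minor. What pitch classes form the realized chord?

C, E, G#, A

The written figures 6/♯5 are shorthand for 6/5/3: the 3 is implied.
A third above C in this key is E.
A fifth above C in this key is G, raised to G# by the sharp.
A sixth above C in this key is A.
Together with the bass C, this spells A minor-major seventh in first inversion.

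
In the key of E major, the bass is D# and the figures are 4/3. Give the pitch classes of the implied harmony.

D#, F#, G#, B

The written figures 4/3 are shorthand for 6/4/3: the 6 is implied.
A third above D# in this key is F#.
A fourth above D# in this key is G#.
A sixth above D# in this key is B.
Together with the bass D#, this spells G# minor seventh in second inversion.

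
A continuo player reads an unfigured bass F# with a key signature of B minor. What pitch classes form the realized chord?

F#, A, C#

An unfigured bass implies 5/3.
A third above F# in this key is A.
A fifth above F# in this key is C#.
Together with the bass F#, this spells F# minor in root position.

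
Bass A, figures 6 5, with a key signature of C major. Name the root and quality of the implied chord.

The figures 6 5 indicate a seventh chord in first inversion.
In first inversion the root lies a sixth above the bass: a sixth above A in C major is F.
The chord tones are A, C, E, F, giving F major seventh.

F major seventh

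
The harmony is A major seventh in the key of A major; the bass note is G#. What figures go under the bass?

4/2

G# is the seventh of A major seventh, so the chord is in third inversion.
A seventh chord in third inversion is figured 6/4/2, conventionally abbreviated 4/2.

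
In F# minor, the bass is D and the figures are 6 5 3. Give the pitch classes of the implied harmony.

A third above D in this key is F#.
A fifth above D in this key is A.
A sixth above D in this key is B.
Together with the bass D, this spells B minor seventh in first inversion.

D, F#, A, B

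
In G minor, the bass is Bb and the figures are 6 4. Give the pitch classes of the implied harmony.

Bb, Eb, G

A fourth above Bb in this key is Eb.
A sixth above Bb in this key is G.
Together with the bass Bb, this spells Eb major in second inversion.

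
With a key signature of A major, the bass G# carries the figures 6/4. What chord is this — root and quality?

C# minor

The figures 6/4 indicate a triad in second inversion.
In second inversion the root lies a fourth above the bass: a fourth above G# in A major is C#.
The chord tones are G#, C#, E, giving C# minor.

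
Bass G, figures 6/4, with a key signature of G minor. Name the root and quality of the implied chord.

The figures 6/4 indicate a triad in second inversion.
In second inversion the root lies a fourth above the bass: a fourth above G in G minor is C.
The chord tones are G, C, Eb, giving C minor.

C minor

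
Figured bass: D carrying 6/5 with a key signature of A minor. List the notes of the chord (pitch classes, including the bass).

The written figures 6/5 are shorthand for 6/5/3: the 3 is implied.
A third above D in this key is F.
A fifth above D in this key is A.
A sixth above D in this key is B.
Together with the bass D, this spells B half-diminished seventh in first inversion.

D, F, A, B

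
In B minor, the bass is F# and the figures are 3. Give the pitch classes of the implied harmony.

The written figures 3 are shorthand for 5/3: the 5 is implied.
A third above F# in this key is A.
A fifth above F# in this key is C#.
Together with the bass F#, this spells F# minor in root position.

F#, A, C#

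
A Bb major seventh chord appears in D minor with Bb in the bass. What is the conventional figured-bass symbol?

7

Bb is the root of Bb major seventh, so the chord is in root position.
A seventh chord in root position is figured 7/5/3, conventionally abbreviated 7.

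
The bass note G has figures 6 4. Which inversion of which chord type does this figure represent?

triad, second inversion

Intervals of 6/4 above the bass form a triad; the bass is the fifth, so this is second inversion.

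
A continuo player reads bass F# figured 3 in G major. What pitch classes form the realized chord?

The written figures 3 are shorthand for 5/3: the 5 is implied.
A third above F# in this key is A.
A fifth above F# in this key is C.
Together with the bass F#, this spells F# diminished in root position.

F#, A, C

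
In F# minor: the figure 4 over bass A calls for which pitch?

Counting 3 letter steps above A lands on D; in F# minor, that letter is D.

D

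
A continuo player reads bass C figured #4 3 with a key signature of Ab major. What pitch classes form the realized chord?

C, Eb, F#, Ab

The written figures #4 3 are shorthand for 6/4/3: the 6 is implied.
A third above C in this key is Eb.
A fourth above C in this key is F, raised to F# by the sharp.
A sixth above C in this key is Ab.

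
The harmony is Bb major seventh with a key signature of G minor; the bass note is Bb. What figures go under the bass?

Bb is the root of Bb major seventh, so the chord is in root position.
A seventh chord in root position is figured 7/5/3, conventionally abbreviated 7.

7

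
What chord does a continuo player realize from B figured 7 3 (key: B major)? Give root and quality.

B major seventh

The figures 7 3 indicate a seventh chord in root position.
In root position the bass is the root, so the root is B.
The chord tones are B, D#, F#, A#, giving B major seventh.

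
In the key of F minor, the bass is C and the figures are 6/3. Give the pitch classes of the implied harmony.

A third above C in this key is Eb.
A sixth above C in this key is Ab.
Together with the bass C, this spells Ab major in first inversion.

C, Eb, Ab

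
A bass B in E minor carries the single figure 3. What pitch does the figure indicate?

Counting 2 letter steps above B lands on D; in E minor, that letter is D.

D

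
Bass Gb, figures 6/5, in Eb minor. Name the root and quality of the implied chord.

Eb minor seventh

The figures 6/5 indicate a seventh chord in first inversion.
In first inversion the root lies a sixth above the bass: a sixth above Gb in Eb minor is Eb.
The chord tones are Gb, Bb, Db, Eb, giving Eb minor seventh.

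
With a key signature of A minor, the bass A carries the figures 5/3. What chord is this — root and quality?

The figures 5/3 indicate a triad in root position.
In root position the bass is the root, so the root is A.
The chord tones are A, C, E, giving A minor.

A minor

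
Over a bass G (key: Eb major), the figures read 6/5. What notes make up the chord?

The written figures 6/5 are shorthand for 6/5/3: the 3 is implied.
A third above G in this key is Bb.
A fifth above G in this key is D.
A sixth above G in this key is Eb.
Together with the bass G, this spells Eb major seventh in first inversion.

G, Bb, D, Eb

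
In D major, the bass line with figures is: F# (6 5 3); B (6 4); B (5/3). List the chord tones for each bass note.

F# (6/5/3): F#, A, C#, D.
B (6/4): B, E, G.
B (5/3): B, D, F#.

F#, A, C#, D | B, E, G | B, D, F#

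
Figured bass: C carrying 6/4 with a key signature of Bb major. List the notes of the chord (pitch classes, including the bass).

C, F, A

A fourth above C in this key is F.
A sixth above C in this key is A.
Together with the bass C, this spells F major in second inversion.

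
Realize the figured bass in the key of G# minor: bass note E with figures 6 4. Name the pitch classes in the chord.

A fourth above E in this key is A#.
A sixth above E in this key is C#.
Together with the bass E, this spells A# diminished in second inversion.

E, A#, C#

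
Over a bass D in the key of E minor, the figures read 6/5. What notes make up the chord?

The written figures 6/5 are shorthand for 6/5/3: the 3 is implied.
A third above D in this key is F#.
A fifth above D in this key is A.
A sixth above D in this key is B.
Together with the bass D, this spells B minor seventh in first inversion.

D, F#, A, B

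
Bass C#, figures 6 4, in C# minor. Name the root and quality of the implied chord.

F# minor

The figures 6 4 indicate a triad in second inversion.
In second inversion the root lies a fourth above the bass: a fourth above C# in C# minor is F#.
The chord tones are C#, F#, A, giving F# minor.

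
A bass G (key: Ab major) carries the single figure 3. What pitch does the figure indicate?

Bb

Counting 2 letter steps above G lands on B; in Ab major, that letter is Bb.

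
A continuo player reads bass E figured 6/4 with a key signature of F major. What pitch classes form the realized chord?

A fourth above E in this key is A.
A sixth above E in this key is C.
Together with the bass E, this spells A minor in second inversion.

E, A, C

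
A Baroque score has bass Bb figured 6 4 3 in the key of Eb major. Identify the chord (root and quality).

The figures 6 4 3 indicate a seventh chord in second inversion.
In second inversion the root lies a fourth above the bass: a fourth above Bb in Eb major is Eb.
The chord tones are Bb, D, Eb, G, giving Eb major seventh.

Eb major seventh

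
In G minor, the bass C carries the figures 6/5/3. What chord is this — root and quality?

The figures 6/5/3 indicate a seventh chord in first inversion.
In first inversion the root lies a sixth above the bass: a sixth above C in G minor is A.
The chord tones are C, Eb, G, A, giving A half-diminished seventh.

A half-diminished seventh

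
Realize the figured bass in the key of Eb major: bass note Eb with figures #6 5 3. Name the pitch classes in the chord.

Eb, G, Bb, C#

A third above Eb in this key is G.
A fifth above Eb in this key is Bb.
A sixth above Eb in this key is C, raised to C# by the sharp.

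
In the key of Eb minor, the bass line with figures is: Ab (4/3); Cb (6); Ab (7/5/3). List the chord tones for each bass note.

Ab, Cb, Db, F | Cb, Eb, Ab | Ab, Cb, Eb, Gb

Ab (6/4/3): Ab, Cb, Db, F.
Cb (6/3): Cb, Eb, Ab.
Ab (7/5/3): Ab, Cb, Eb, Gb.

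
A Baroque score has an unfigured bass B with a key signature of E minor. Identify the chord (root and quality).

B minor

An unfigured bass indicates a triad in root position.
In root position the bass is the root, so the root is B.
The chord tones are B, D, F#, giving B minor.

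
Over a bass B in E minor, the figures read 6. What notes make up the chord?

The written figures 6 are shorthand for 6/3: the 3 is implied.
A third above B in this key is D.
A sixth above B in this key is G.
Together with the bass B, this spells G major in first inversion.

B, D, G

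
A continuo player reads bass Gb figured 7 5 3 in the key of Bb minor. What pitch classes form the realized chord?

Gb, Bb, Db, F

A third above Gb in this key is Bb.
A fifth above Gb in this key is Db.
A seventh above Gb in this key is F.
Together with the bass Gb, this spells Gb major seventh in root position.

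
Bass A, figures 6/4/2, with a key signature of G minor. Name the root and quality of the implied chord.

Bb major seventh

The figures 6/4/2 indicate a seventh chord in third inversion.
In third inversion the root lies a second above the bass: a second above A in G minor is Bb.
The chord tones are A, Bb, D, F, giving Bb major seventh.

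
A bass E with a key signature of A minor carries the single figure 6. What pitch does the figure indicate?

C

Counting 5 letter steps above E lands on C; in A minor, that letter is C.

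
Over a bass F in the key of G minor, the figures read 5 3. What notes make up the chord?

A third above F in this key is A.
A fifth above F in this key is C.
Together with the bass F, this spells F major in root position.

F, A, C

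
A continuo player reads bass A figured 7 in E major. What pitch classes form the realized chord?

A, C#, E, G#

The written figures 7 are shorthand for 7/5/3: the 5/3 are implied.
A third above A in this key is C#.
A fifth above A in this key is E.
A seventh above A in this key is G#.
Together with the bass A, this spells A major seventh in root position.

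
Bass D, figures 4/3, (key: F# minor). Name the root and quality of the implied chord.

The figures 4/3 indicate a seventh chord in second inversion.
In second inversion the root lies a fourth above the bass: a fourth above D in F# minor is G#.
The chord tones are D, F#, G#, B, giving G# half-diminished seventh.

G# half-diminished seventh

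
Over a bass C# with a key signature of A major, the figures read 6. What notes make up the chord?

The written figures 6 are shorthand for 6/3: the 3 is implied.
A third above C# in this key is E.
A sixth above C# in this key is A.
Together with the bass C#, this spells A major in first inversion.

C#, E, A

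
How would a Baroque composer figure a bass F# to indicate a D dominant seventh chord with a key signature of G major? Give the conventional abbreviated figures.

6/5

F# is the third of D dominant seventh, so the chord is in first inversion.
A seventh chord in first inversion is figured 6/5/3, conventionally abbreviated 6/5.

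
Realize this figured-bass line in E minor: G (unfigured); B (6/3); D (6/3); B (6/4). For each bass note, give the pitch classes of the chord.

G, B, D | B, D, G | D, F#, B | B, E, G

G (5/3): G, B, D.
B (6/3): B, D, G.
D (6/3): D, F#, B.
B (6/4): B, E, G.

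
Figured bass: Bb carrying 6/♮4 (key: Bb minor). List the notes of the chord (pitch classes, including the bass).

Bb, E, Gb

A fourth above Bb in this key is Eb, made natural (E) by the ♮ figure.
A sixth above Bb in this key is Gb.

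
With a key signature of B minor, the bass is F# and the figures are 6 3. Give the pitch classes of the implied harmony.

F#, A, D

A third above F# in this key is A.
A sixth above F# in this key is D.
Together with the bass F#, this spells D major in first inversion.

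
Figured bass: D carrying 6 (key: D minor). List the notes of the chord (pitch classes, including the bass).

The written figures 6 are shorthand for 6/3: the 3 is implied.
A third above D in this key is F.
A sixth above D in this key is Bb.
Together with the bass D, this spells Bb major in first inversion.

D, F, Bb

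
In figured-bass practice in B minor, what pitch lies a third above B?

D

Counting 2 letter steps above B lands on D; in B minor, that letter is D.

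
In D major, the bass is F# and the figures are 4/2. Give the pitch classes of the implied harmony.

F#, G, B, D

The written figures 4/2 are shorthand for 6/4/2: the 6 is implied.
A second above F# in this key is G.
A fourth above F# in this key is B.
A sixth above F# in this key is D.
Together with the bass F#, this spells G major seventh in third inversion.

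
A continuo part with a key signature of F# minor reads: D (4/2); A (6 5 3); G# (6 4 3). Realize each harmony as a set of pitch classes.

D, E, G#, B | A, C#, E, F# | G#, B, C#, E

D (6/4/2): D, E, G#, B.
A (6/5/3): A, C#, E, F#.
G# (6/4/3): G#, B, C#, E.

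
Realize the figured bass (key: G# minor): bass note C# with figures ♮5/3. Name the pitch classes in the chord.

C#, E, G

A third above C# in this key is E.
A fifth above C# in this key is G#, made natural (G) by the ♮ figure.
Together with the bass C#, this spells C# diminished in root position.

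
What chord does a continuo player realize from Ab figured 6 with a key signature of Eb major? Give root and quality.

The figures 6 indicate a triad in first inversion.
In first inversion the root lies a sixth above the bass: a sixth above Ab in Eb major is F.
The chord tones are Ab, C, F, giving F minor.

F minor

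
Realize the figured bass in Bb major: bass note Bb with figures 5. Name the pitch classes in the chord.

Bb, D, F

The written figures 5 are shorthand for 5/3: the 3 is implied.
A third above Bb in this key is D.
A fifth above Bb in this key is F.
Together with the bass Bb, this spells Bb major in root position.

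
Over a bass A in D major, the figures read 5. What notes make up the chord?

A, C#, E

The written figures 5 are shorthand for 5/3: the 3 is implied.
A third above A in this key is C#.
A fifth above A in this key is E.
Together with the bass A, this spells A major in root position.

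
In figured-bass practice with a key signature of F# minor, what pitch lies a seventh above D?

C#

Counting 6 letter steps above D lands on C; in F# minor, that letter is C#.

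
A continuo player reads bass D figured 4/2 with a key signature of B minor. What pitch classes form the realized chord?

The written figures 4/2 are shorthand for 6/4/2: the 6 is implied.
A second above D in this key is E.
A fourth above D in this key is G.
A sixth above D in this key is B.
Together with the bass D, this spells E minor seventh in third inversion.

D, E, G, B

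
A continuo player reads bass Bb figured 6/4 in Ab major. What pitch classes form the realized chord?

Bb, Eb, G

A fourth above Bb in this key is Eb.
A sixth above Bb in this key is G.
Together with the bass Bb, this spells Eb major in second inversion.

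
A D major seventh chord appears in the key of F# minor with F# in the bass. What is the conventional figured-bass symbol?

F# is the third of D major seventh, so the chord is in first inversion.
A seventh chord in first inversion is figured 6/5/3, conventionally abbreviated 6/5.

6/5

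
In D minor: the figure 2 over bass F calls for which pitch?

G

Counting 1 letter step above F lands on G; in D minor, that letter is G.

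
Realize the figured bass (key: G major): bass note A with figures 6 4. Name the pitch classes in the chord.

A, D, F#

A fourth above A in this key is D.
A sixth above A in this key is F#.
Together with the bass A, this spells D major in second inversion.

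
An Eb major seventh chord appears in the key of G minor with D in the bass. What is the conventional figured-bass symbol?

D is the seventh of Eb major seventh, so the chord is in third inversion.
A seventh chord in third inversion is figured 6/4/2, conventionally abbreviated 4/2.

4/2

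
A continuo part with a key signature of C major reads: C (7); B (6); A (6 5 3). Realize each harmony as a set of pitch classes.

C, E, G, B | B, D, G | A, C, E, F

C (7/5/3): C, E, G, B.
B (6/3): B, D, G.
A (6/5/3): A, C, E, F.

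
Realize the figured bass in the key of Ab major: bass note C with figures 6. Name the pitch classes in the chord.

C, Eb, Ab

The written figures 6 are shorthand for 6/3: the 3 is implied.
A third above C in this key is Eb.
A sixth above C in this key is Ab.
Together with the bass C, this spells Ab major in first inversion.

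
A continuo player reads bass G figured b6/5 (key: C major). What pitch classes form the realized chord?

G, B, D, Eb

The written figures b6/5 are shorthand for 6/5/3: the 3 is implied.
A third above G in this key is B.
A fifth above G in this key is D.
A sixth above G in this key is E, lowered to Eb by the flat.
Together with the bass G, this spells Eb augmented major seventh in first inversion.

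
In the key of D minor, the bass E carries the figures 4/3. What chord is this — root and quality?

The figures 4/3 indicate a seventh chord in second inversion.
In second inversion the root lies a fourth above the bass: a fourth above E in D minor is A.
The chord tones are E, G, A, C, giving A minor seventh.

A minor seventh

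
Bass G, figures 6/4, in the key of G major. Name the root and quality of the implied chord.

C major

The figures 6/4 indicate a triad in second inversion.
In second inversion the root lies a fourth above the bass: a fourth above G in G major is C.
The chord tones are G, C, E, giving C major.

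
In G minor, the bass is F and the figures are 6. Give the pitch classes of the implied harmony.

F, A, D

The written figures 6 are shorthand for 6/3: the 3 is implied.
A third above F in this key is A.
A sixth above F in this key is D.
Together with the bass F, this spells D minor in first inversion.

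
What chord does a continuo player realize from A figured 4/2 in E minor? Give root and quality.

B minor seventh

The figures 4/2 indicate a seventh chord in third inversion.
In third inversion the root lies a second above the bass: a second above A in E minor is B.
The chord tones are A, B, D, F#, giving B minor seventh.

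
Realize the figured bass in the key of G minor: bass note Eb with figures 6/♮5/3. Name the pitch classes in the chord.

Eb, G, B, C

A third above Eb in this key is G.
A fifth above Eb in this key is Bb, made natural (B) by the ♮ figure.
A sixth above Eb in this key is C.
Together with the bass Eb, this spells C minor-major seventh in first inversion.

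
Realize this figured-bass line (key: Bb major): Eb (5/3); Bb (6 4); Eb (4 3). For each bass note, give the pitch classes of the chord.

Eb, G, Bb | Bb, Eb, G | Eb, G, A, C

Eb (5/3): Eb, G, Bb.
Bb (6/4): Bb, Eb, G.
Eb (6/4/3): Eb, G, A, C.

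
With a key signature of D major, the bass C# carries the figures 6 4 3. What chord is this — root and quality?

The figures 6 4 3 indicate a seventh chord in second inversion.
In second inversion the root lies a fourth above the bass: a fourth above C# in D major is F#.
The chord tones are C#, E, F#, A, giving F# minor seventh.

F# minor seventh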